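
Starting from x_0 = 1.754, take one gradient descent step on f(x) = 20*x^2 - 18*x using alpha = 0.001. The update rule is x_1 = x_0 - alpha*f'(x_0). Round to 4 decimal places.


We compute the gradient at x_0 and apply the update.
f'(x) = 40*x - 18
f'(1.754) = 40*1.754 - 18 = 52.16
x_1 = 1.754 - 0.001*52.16 = 1.7018


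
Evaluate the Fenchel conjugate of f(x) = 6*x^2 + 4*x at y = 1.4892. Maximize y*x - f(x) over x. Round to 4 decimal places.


f*(y) = sup_x {y*x - a*x^2 - b*x} = sup_x {(y-b)*x - a*x^2}
FOC: (y - b) - 2a*x = 0 => x* = (y - b)/(2a)
x* = (1.4892 - 4)/(2*6) = -0.2092
f*(1.4892) = (y-b)^2/(4a) = (1.4892 - 4)^2/(4*6)
= 6.3041/24 = 0.2627


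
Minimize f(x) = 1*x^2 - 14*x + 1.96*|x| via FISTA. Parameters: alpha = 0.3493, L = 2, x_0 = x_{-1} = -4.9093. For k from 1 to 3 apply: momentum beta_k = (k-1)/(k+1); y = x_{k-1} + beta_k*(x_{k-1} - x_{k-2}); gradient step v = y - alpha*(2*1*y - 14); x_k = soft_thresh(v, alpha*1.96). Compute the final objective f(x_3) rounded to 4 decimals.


FISTA on f(x) = 1*x^2 - 14*x + 1.96*|x|
L = 2, alpha = 0.3493
Iteration 1: beta = 0.0, y = -4.9093 + 0.0*(-4.9093 + 4.9093) = -4.9093
  grad(y) = -23.8186, v = y - alpha*grad = 3.4105
  prox(v) = soft_thresh(3.4105, 0.6846) = 2.7259
Iteration 2: beta = 0.3333, y = 2.7259 + 0.3333*(2.7259 + 4.9093) = 5.271
  grad(y) = -3.458, v = y - alpha*grad = 6.4789
  prox(v) = soft_thresh(6.4789, 0.6846) = 5.7942
Iteration 3: beta = 0.5, y = 5.7942 + 0.5*(5.7942 - 2.7259) = 7.3284
  grad(y) = 0.6568, v = y - alpha*grad = 7.099
  prox(v) = soft_thresh(7.099, 0.6846) = 6.4144
f(x_3) = 1*6.4144^2 - 14*6.4144 + 1.96*|6.4144| = -36.0849


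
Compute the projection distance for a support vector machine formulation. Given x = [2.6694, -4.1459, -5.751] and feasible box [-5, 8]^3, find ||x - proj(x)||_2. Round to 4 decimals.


Project each component onto [-5, 8].
clip(2.6694) = 2.6694, clip(-4.1459) = -4.1459, clip(-5.751) = -5.0
Projection = [2.6694, -4.1459, -5.0]
Squared diffs: [0.0, 0.0, 0.564]
Distance = sqrt(0.564) = 0.751


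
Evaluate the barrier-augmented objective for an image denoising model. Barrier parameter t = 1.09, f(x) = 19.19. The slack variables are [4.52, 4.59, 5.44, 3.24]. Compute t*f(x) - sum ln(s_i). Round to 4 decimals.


Step 1: Compute log-barrier.
ln values: [1.5085, 1.5239, 1.6938, 1.1756]
phi = -(1.5085 + 1.5239 + 1.6938 + 1.1756) = -5.9017
Step 2: Compute augmented objective.
t*f(x) = 1.09*19.19 = 20.9171
Total = 20.9171 - 5.9017 = 15.0154


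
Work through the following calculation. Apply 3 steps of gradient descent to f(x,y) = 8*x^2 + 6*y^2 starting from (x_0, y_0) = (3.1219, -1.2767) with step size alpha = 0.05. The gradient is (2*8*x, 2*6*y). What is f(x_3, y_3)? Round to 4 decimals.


Gradient descent on f(x,y) = 8*x^2 + 6*y^2.
Starting point: (3.1219, -1.2767), alpha = 0.05
Step 1: grad_x = 2*8*3.1219 = 49.9504, grad_y = 2*6*-1.2767 = -15.3204
  x_1 = 3.1219 - 0.05*49.9504 = 0.6244
  y_1 = -1.2767 - 0.05*-15.3204 = -0.5107
Step 2: grad_x = 2*8*0.6244 = 9.9901, grad_y = 2*6*-0.5107 = -6.1282
  x_2 = 0.6244 - 0.05*9.9901 = 0.1249
  y_2 = -0.5107 - 0.05*-6.1282 = -0.2043
Step 3: grad_x = 2*8*0.1249 = 1.998, grad_y = 2*6*-0.2043 = -2.4513
  x_3 = 0.1249 - 0.05*1.998 = 0.025
  y_3 = -0.2043 - 0.05*-2.4513 = -0.0817
f(0.025, -0.0817) = 8*0.025^2 + 6*(-0.0817)^2 = 0.045


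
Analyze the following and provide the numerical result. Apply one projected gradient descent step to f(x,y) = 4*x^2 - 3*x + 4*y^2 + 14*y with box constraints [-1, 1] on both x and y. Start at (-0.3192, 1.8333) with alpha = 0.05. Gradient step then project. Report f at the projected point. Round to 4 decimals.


Step 1: Compute gradient at (-0.3192, 1.8333).
grad_x = 2*4*-0.3192 - 3 = -5.5536
grad_y = 2*4*1.8333 + 14 = 28.6664
Step 2: Gradient step.
x_raw = -0.3192 - 0.05*-5.5536 = -0.0415
y_raw = 1.8333 - 0.05*28.6664 = 0.4
Step 3: Project onto [-1, 1].
x_proj = clip(-0.0415) = -0.0415
y_proj = clip(0.4) = 0.4
Step 4: Evaluate f.
f(-0.0415, 0.4) = 6.3711


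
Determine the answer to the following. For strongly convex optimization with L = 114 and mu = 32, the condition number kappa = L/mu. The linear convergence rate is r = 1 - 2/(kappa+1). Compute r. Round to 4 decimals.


Step 1: Compute the condition number.
kappa = L/mu = 114/32 = 3.5625
Step 2: Compute the convergence rate.
r = 1 - 2/(kappa + 1) = 1 - 2*mu/(L + mu) = (L - mu)/(L + mu) = 82/146 = 0.5616


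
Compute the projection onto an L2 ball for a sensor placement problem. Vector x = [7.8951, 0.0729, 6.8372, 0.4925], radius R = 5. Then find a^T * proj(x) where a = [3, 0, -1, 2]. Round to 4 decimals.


Step 1: Compute ||x|| (intermediates to 6 decimals).
||x|| = sqrt(7.8951^2 + 0.0729^2 + 6.8372^2 + 0.4925^2) = 10.455992
Step 2: Project.
Since ||x|| > R, scale = R/||x|| = 5/10.455992 = 0.478195, proj(x) = scale * x
proj(x) = [3.775397, 0.03486, 3.269515, 0.235511]
Step 3: Dot product.
a^T * proj(x) = 3*3.775397 + 0*0.03486 - 1*3.269515 + 2*0.235511 = 8.5277


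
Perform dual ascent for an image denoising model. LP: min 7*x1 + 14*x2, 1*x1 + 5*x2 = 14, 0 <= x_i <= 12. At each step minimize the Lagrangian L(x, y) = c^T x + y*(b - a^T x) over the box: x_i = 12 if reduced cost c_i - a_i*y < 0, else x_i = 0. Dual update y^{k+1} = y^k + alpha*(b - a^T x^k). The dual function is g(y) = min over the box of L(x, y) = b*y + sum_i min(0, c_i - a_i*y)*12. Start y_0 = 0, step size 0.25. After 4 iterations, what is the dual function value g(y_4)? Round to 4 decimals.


Dual ascent for LP: min 7*x1 + 14*x2, 1*x1 + 5*x2 = 14, 0 <= x_i <= 12
Step 1: y^k = 0.0, reduced costs: (7.0, 14.0)
  x^k = (0.0, 0.0), subgradient = b - a^T x = 14.0
  y^{k+1} = 0.0 + 0.25*14.0 = 3.5
Step 2: y^k = 3.5, reduced costs: (3.5, -3.5)
  x^k = (0.0, 12.0), subgradient = b - a^T x = -46.0
  y^{k+1} = 3.5 + 0.25*-46.0 = -8.0
Step 3: y^k = -8.0, reduced costs: (15.0, 54.0)
  x^k = (0.0, 0.0), subgradient = b - a^T x = 14.0
  y^{k+1} = -8.0 + 0.25*14.0 = -4.5
Step 4: y^k = -4.5, reduced costs: (11.5, 36.5)
  x^k = (0.0, 0.0), subgradient = b - a^T x = 14.0
  y^{k+1} = -4.5 + 0.25*14.0 = -1.0
Dual objective at y_4 = -1.0: reduced costs (8.0, 19.0), box minimizer x = (0.0, 0.0)
g(y_4) = b*y + (c1 - a1*y)*x1 + (c2 - a2*y)*x2 = 14*(-1.0) + 8.0*0.0 + 19.0*0.0 = -14.0 + 0.0 + 0.0 = -14.0


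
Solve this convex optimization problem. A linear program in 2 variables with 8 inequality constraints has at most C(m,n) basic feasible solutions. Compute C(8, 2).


Each vertex corresponds to some choice of n active constraints out of m, so the number of vertices is at most C(m, n) = m! / (n!(m-n)!).
m = 8, n = 2
Numerator: 8 * 7
Denominator: 2! = 2
C(8, 2) = 28


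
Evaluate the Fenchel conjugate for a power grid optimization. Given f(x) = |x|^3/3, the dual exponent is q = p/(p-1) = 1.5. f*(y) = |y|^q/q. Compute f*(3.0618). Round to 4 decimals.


The conjugate exponent q satisfies 1/p + 1/q = 1.
p = 3, so q = 3/(3 - 1) = 1.5
|y|^q = 3.0618^1.5 = 5.3575
f*(3.0618) = 5.3575 / 1.5 = 3.5717


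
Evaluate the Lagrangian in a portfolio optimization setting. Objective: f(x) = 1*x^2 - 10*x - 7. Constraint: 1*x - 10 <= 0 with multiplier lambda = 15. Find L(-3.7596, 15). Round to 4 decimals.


Step 1: Evaluate f(x).
f(-3.7596) = 1*(-3.7596)^2 - 10*(-3.7596) - 7 = 44.7306
Step 2: Evaluate g(x).
g(-3.7596) = 1*-3.7596 - 10 = -13.7596
Step 3: Compute Lagrangian.
L = 44.7306 + 15*-13.7596 = -161.6634


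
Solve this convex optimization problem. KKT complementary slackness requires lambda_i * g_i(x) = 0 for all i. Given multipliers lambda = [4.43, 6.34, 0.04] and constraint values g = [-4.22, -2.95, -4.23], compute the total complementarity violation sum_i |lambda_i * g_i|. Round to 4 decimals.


KKT complementary slackness check:
lambda_1 * g_1 = 4.43 * -4.22 = -18.6946
lambda_2 * g_2 = 6.34 * -2.95 = -18.703
lambda_3 * g_3 = 0.04 * -4.23 = -0.1692
Total violation = 18.6946 + 18.703 + 0.1692 = 37.5668


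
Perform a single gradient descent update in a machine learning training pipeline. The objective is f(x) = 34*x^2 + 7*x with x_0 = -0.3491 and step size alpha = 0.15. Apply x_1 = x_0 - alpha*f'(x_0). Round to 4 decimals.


We compute the gradient at x_0 and apply the update.
f'(x) = 68*x + 7
f'(-0.3491) = 68*-0.3491 + 7 = -16.7388
x_1 = -0.3491 - 0.15*-16.7388 = 2.1617


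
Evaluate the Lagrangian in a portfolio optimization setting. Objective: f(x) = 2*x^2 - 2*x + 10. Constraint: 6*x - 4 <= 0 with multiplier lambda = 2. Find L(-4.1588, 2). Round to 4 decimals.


Step 1: Evaluate f(x).
f(-4.1588) = 2*(-4.1588)^2 - 2*(-4.1588) + 10 = 52.9088
Step 2: Evaluate g(x).
g(-4.1588) = 6*-4.1588 - 4 = -28.9528
Step 3: Compute Lagrangian.
L = 52.9088 + 2*-28.9528 = -4.9968


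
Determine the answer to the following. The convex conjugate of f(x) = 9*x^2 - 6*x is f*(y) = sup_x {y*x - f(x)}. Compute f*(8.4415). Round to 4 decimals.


f*(y) = sup_x {y*x - a*x^2 - b*x} = sup_x {(y-b)*x - a*x^2}
FOC: (y - b) - 2a*x = 0 => x* = (y - b)/(2a)
x* = (8.4415 + 6)/(2*9) = 0.8023
f*(8.4415) = (y-b)^2/(4a) = (8.4415 + 6)^2/(4*9)
= 208.5569/36 = 5.7932


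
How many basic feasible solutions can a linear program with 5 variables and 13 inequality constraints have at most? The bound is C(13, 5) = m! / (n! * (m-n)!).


Each vertex corresponds to some choice of n active constraints out of m, so the number of vertices is at most C(m, n) = m! / (n!(m-n)!).
m = 13, n = 5
Numerator: 13 * 12 * 11 * 10 * 9
Denominator: 5! = 120
C(13, 5) = 1287


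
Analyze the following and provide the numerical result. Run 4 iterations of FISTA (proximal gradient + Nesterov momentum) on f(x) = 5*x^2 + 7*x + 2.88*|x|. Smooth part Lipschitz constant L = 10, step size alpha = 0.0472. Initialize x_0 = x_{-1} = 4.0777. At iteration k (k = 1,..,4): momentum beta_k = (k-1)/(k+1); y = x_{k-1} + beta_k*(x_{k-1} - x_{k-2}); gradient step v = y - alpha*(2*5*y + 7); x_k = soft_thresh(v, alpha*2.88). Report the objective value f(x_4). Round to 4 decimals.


FISTA on f(x) = 5*x^2 + 7*x + 2.88*|x|
L = 10, alpha = 0.0472
Iteration 1: beta = 0.0, y = 4.0777 + 0.0*(4.0777 - 4.0777) = 4.0777
  grad(y) = 47.777, v = y - alpha*grad = 1.8226
  prox(v) = soft_thresh(1.8226, 0.1359) = 1.6867
Iteration 2: beta = 0.3333, y = 1.6867 + 0.3333*(1.6867 - 4.0777) = 0.8897
  grad(y) = 15.8969, v = y - alpha*grad = 0.1394
  prox(v) = soft_thresh(0.1394, 0.1359) = 0.0034
Iteration 3: beta = 0.5, y = 0.0034 + 0.5*(0.0034 - 1.6867) = -0.8382
  grad(y) = -1.3822, v = y - alpha*grad = -0.773
  prox(v) = soft_thresh(-0.773, 0.1359) = -0.637
Iteration 4: beta = 0.6, y = -0.637 + 0.6*(-0.637 - 0.0034) = -1.0213
  grad(y) = -3.2132, v = y - alpha*grad = -0.8697
  prox(v) = soft_thresh(-0.8697, 0.1359) = -0.7337
f(x_4) = 5*(-0.7337)^2 + 7*(-0.7337) + 2.88*|-0.7337| = -0.3312


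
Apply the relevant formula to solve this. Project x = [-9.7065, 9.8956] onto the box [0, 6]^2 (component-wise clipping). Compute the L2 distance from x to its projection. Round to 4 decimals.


Project each component onto [0, 6].
clip(-9.7065) = 0.0, clip(9.8956) = 6.0
Projection = [0.0, 6.0]
Squared diffs: [94.2161, 15.1757]
Distance = sqrt(109.3918) = 10.4591


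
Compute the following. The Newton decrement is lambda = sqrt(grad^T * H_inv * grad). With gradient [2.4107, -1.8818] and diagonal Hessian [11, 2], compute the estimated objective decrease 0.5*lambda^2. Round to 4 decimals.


Step 1: H is diagonal, so H^(-1) * g = [0.2192, -0.9409].
Step 2: g^T H^(-1) g = sum_i g_i^2 / H_ii
  = (2.4107)^2/11 + (-1.8818)^2/2
  = 0.5283 + 1.7706 = 2.2989
Step 3: Objective decrease = 0.5 * g^T H^(-1) g = 1.1495


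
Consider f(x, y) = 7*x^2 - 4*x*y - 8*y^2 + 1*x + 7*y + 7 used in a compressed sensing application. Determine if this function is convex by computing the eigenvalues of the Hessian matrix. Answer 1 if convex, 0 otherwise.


The Hessian of f(x,y) = 7*x^2 - 4*x*y - 8*y^2 + 1*x + 7*y + 7 is:
H = [[14, -4], [-4, -16]]
Trace = 14 - 16 = -2
Determinant = 14*-16 - (-4)^2 = -240
Discriminant = (-2)^2 - 4*-240 = 964.0
Eigenvalues: lambda_1 = -16.5242, lambda_2 = 14.5242
The function is not convex.

0


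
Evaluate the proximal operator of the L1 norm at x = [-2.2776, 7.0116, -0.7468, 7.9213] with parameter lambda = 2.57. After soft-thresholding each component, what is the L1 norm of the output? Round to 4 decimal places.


Soft-thresholding with lambda = 2.57:
prox(-2.2776) = sign(-2.2776)*max(|-2.2776| - 2.57, 0) = 0.0
prox(7.0116) = sign(7.0116)*max(|7.0116| - 2.57, 0) = 4.4416
prox(-0.7468) = sign(-0.7468)*max(|-0.7468| - 2.57, 0) = 0.0
prox(7.9213) = sign(7.9213)*max(|7.9213| - 2.57, 0) = 5.3513
prox(x) = [0.0, 4.4416, 0.0, 5.3513]
||prox(x)||_1 = 0.0 + 4.4416 + 0.0 + 5.3513 = 9.7929


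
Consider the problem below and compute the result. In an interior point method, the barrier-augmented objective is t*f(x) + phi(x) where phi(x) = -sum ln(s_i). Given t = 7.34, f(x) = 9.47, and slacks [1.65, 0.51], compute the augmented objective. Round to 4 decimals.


Step 1: Compute log-barrier.
ln values: [0.5008, -0.6733]
phi = -(0.5008 - 0.6733) = 0.1726
Step 2: Compute augmented objective.
t*f(x) = 7.34*9.47 = 69.5098
Total = 69.5098 + 0.1726 = 69.6824


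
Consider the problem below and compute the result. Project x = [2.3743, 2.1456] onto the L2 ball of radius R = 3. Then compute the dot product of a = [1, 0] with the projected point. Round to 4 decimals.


Step 1: Compute ||x|| (intermediates to 6 decimals).
||x|| = sqrt(2.3743^2 + 2.1456^2) = 3.200141
Step 2: Project.
Since ||x|| > R, scale = R/||x|| = 3/3.200141 = 0.937459, proj(x) = scale * x
proj(x) = [2.225809, 2.011412]
Step 3: Dot product.
a^T * proj(x) = 1*2.225809 + 0*2.011412 = 2.2258


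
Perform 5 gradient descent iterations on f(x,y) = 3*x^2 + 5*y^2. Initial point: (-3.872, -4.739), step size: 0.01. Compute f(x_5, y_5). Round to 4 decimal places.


Gradient descent on f(x,y) = 3*x^2 + 5*y^2.
Starting point: (-3.872, -4.739), alpha = 0.01
Step 1: grad_x = 2*3*-3.872 = -23.232, grad_y = 2*5*-4.739 = -47.39
  x_1 = -3.872 - 0.01*-23.232 = -3.6397
  y_1 = -4.739 - 0.01*-47.39 = -4.2651
Step 2: grad_x = 2*3*-3.6397 = -21.8381, grad_y = 2*5*-4.2651 = -42.651
  x_2 = -3.6397 - 0.01*-21.8381 = -3.4213
  y_2 = -4.2651 - 0.01*-42.651 = -3.8386
Step 3: grad_x = 2*3*-3.4213 = -20.5278, grad_y = 2*5*-3.8386 = -38.3859
  x_3 = -3.4213 - 0.01*-20.5278 = -3.216
  y_3 = -3.8386 - 0.01*-38.3859 = -3.4547
Step 4: grad_x = 2*3*-3.216 = -19.2961, grad_y = 2*5*-3.4547 = -34.5473
  x_4 = -3.216 - 0.01*-19.2961 = -3.0231
  y_4 = -3.4547 - 0.01*-34.5473 = -3.1093
Step 5: grad_x = 2*3*-3.0231 = -18.1384, grad_y = 2*5*-3.1093 = -31.0926
  x_5 = -3.0231 - 0.01*-18.1384 = -2.8417
  y_5 = -3.1093 - 0.01*-31.0926 = -2.7983
f(-2.8417, -2.7983) = 3*(-2.8417)^2 + 5*(-2.7983)^2 = 63.3787


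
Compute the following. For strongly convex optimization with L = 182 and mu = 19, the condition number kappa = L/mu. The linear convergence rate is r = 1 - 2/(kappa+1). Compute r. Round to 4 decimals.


Step 1: Compute the condition number.
kappa = L/mu = 182/19 = 9.5789
Step 2: Compute the convergence rate.
r = 1 - 2/(kappa + 1) = 1 - 2*mu/(L + mu) = (L - mu)/(L + mu) = 163/201 = 0.8109


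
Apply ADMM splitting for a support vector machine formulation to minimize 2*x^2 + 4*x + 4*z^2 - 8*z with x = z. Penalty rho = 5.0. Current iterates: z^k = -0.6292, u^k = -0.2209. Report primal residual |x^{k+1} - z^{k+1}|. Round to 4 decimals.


ADMM iteration with rho = 5.0, z^k = -0.6292, u^k = -0.2209
Step 1: x-update.
Minimize 2*x^2 + 4*x + (5.0/2)*(x + 0.6292 - 0.2209)^2
FOC: (2*2 + 5.0)*x = -4 + 5.0*(-0.6292 + 0.2209)
x^{k+1} = -0.6713
Step 2: z-update.
Minimize 4*z^2 - 8*z + (5.0/2)*(-0.6713 - z - 0.2209)^2
FOC: (2*4 + 5.0)*z = 8 + 5.0*(-0.6713 - 0.2209)
z^{k+1} = 0.2722
Step 3: u-update.
u^{k+1} = -0.2209 - 0.6713 - 0.2722 = -1.1644
Step 4: Primal residual = |-0.6713 - 0.2722| = 0.9435


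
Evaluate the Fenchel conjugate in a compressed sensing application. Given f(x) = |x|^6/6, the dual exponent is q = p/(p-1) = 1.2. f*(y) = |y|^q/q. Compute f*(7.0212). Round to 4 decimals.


The conjugate exponent q satisfies 1/p + 1/q = 1.
p = 6, so q = 6/(6 - 1) = 1.2
|y|^q = 7.0212^1.2 = 10.368
f*(7.0212) = 10.368 / 1.2 = 8.64


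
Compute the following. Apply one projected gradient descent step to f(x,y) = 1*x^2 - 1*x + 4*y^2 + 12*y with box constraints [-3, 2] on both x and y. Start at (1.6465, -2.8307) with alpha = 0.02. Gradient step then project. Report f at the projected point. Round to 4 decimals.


Step 1: Compute gradient at (1.6465, -2.8307).
grad_x = 2*1*1.6465 - 1 = 2.293
grad_y = 2*4*-2.8307 + 12 = -10.6456
Step 2: Gradient step.
x_raw = 1.6465 - 0.02*2.293 = 1.6006
y_raw = -2.8307 - 0.02*-10.6456 = -2.6178
Step 3: Project onto [-3, 2].
x_proj = clip(1.6006) = 1.6006
y_proj = clip(-2.6178) = -2.6178
Step 4: Evaluate f.
f(1.6006, -2.6178) = -3.0408


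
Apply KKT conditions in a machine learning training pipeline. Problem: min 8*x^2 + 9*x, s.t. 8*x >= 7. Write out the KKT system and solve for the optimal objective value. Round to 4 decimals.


Step 1: Try lambda = 0 (constraint inactive).
x_unc = -9/(2*8) = -0.5625
Check: 8*-0.5625 = -4.5 < 7 -- violated!
Step 2: Constraint must be active: 8*x = 7
x* = 7/8 = 0.875
lambda = (2*8*0.875 + 9)/8 = 2.875
Step 3: Compute optimal value.
f(x*) = 8*0.875^2 + 9*0.875 = 14.0


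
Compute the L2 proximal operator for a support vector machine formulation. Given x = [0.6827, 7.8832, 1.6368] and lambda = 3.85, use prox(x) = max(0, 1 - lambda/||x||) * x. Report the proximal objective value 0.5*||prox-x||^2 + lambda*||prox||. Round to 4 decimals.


Step 1: Compute ||x||.
||x|| = 8.0802
Step 2: Compute scaling factor.
scale = max(0, 1 - 3.85/8.0802) = 0.5235
Step 3: prox(x) = [0.3574, 4.1271, 0.8569]
||prox(x)|| = 4.2302
Step 4: Proximal objective.
0.5*||prox-x||^2 = 7.4113
lambda*||prox|| = 16.2863
Total = 23.6976


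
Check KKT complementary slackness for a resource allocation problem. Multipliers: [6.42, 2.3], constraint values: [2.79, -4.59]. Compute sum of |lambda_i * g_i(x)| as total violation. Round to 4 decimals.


KKT complementary slackness check:
lambda_1 * g_1 = 6.42 * 2.79 = 17.9118
lambda_2 * g_2 = 2.3 * -4.59 = -10.557
Total violation = 17.9118 + 10.557 = 28.4688


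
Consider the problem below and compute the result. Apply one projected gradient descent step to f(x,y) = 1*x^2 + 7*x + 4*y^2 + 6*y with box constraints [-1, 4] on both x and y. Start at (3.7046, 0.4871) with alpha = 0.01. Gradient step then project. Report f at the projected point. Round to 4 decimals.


Step 1: Compute gradient at (3.7046, 0.4871).
grad_x = 2*1*3.7046 + 7 = 14.4092
grad_y = 2*4*0.4871 + 6 = 9.8968
Step 2: Gradient step.
x_raw = 3.7046 - 0.01*14.4092 = 3.5605
y_raw = 0.4871 - 0.01*9.8968 = 0.3881
Step 3: Project onto [-1, 4].
x_proj = clip(3.5605) = 3.5605
y_proj = clip(0.3881) = 0.3881
Step 4: Evaluate f.
f(3.5605, 0.3881) = 40.5322


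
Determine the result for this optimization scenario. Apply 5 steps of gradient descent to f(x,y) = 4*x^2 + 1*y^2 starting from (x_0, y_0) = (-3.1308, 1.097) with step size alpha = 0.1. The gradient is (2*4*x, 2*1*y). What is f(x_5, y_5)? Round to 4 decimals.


Gradient descent on f(x,y) = 4*x^2 + 1*y^2.
Starting point: (-3.1308, 1.097), alpha = 0.1
Step 1: grad_x = 2*4*-3.1308 = -25.0464, grad_y = 2*1*1.097 = 2.194
  x_1 = -3.1308 - 0.1*-25.0464 = -0.6262
  y_1 = 1.097 - 0.1*2.194 = 0.8776
Step 2: grad_x = 2*4*-0.6262 = -5.0093, grad_y = 2*1*0.8776 = 1.7552
  x_2 = -0.6262 - 0.1*-5.0093 = -0.1252
  y_2 = 0.8776 - 0.1*1.7552 = 0.7021
Step 3: grad_x = 2*4*-0.1252 = -1.0019, grad_y = 2*1*0.7021 = 1.4042
  x_3 = -0.1252 - 0.1*-1.0019 = -0.025
  y_3 = 0.7021 - 0.1*1.4042 = 0.5617
Step 4: grad_x = 2*4*-0.025 = -0.2004, grad_y = 2*1*0.5617 = 1.1233
  x_4 = -0.025 - 0.1*-0.2004 = -0.005
  y_4 = 0.5617 - 0.1*1.1233 = 0.4493
Step 5: grad_x = 2*4*-0.005 = -0.0401, grad_y = 2*1*0.4493 = 0.8987
  x_5 = -0.005 - 0.1*-0.0401 = -0.001
  y_5 = 0.4493 - 0.1*0.8987 = 0.3595
f(-0.001, 0.3595) = 4*(-0.001)^2 + 1*0.3595^2 = 0.1292


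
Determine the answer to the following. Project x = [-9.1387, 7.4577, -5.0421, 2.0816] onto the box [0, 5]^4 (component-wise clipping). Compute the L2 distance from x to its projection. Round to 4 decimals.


Project each component onto [0, 5].
clip(-9.1387) = 0.0, clip(7.4577) = 5.0, clip(-5.0421) = 0.0, clip(2.0816) = 2.0816
Projection = [0.0, 5.0, 0.0, 2.0816]
Squared diffs: [83.5158, 6.0403, 25.4228, 0.0]
Distance = sqrt(114.9789) = 10.7228


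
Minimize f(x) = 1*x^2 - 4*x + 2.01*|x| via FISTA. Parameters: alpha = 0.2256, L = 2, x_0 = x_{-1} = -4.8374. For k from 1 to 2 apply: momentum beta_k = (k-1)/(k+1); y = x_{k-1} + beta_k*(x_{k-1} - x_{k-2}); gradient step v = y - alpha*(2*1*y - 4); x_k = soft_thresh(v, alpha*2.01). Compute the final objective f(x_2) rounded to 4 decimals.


FISTA on f(x) = 1*x^2 - 4*x + 2.01*|x|
L = 2, alpha = 0.2256
Iteration 1: beta = 0.0, y = -4.8374 + 0.0*(-4.8374 + 4.8374) = -4.8374
  grad(y) = -13.6748, v = y - alpha*grad = -1.7524
  prox(v) = soft_thresh(-1.7524, 0.4535) = -1.2989
Iteration 2: beta = 0.3333, y = -1.2989 + 0.3333*(-1.2989 + 4.8374) = -0.1194
  grad(y) = -4.2388, v = y - alpha*grad = 0.8369
  prox(v) = soft_thresh(0.8369, 0.4535) = 0.3834
f(x_2) = 1*0.3834^2 - 4*0.3834 + 2.01*|0.3834| = -0.616


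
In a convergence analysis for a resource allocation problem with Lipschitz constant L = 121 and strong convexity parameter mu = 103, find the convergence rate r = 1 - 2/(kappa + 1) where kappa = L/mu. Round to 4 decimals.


Step 1: Compute the condition number.
kappa = L/mu = 121/103 = 1.1748
Step 2: Compute the convergence rate.
r = 1 - 2/(kappa + 1) = 1 - 2*mu/(L + mu) = (L - mu)/(L + mu) = 18/224 = 0.0804


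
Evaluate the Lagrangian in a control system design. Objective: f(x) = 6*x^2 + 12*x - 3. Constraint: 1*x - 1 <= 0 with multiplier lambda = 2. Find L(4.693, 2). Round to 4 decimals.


Step 1: Evaluate f(x).
f(4.693) = 6*4.693^2 + 12*4.693 - 3 = 185.4615
Step 2: Evaluate g(x).
g(4.693) = 1*4.693 - 1 = 3.693
Step 3: Compute Lagrangian.
L = 185.4615 + 2*3.693 = 192.8475


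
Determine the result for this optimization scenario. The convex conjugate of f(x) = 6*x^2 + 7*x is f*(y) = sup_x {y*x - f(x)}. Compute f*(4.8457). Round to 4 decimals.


f*(y) = sup_x {y*x - a*x^2 - b*x} = sup_x {(y-b)*x - a*x^2}
FOC: (y - b) - 2a*x = 0 => x* = (y - b)/(2a)
x* = (4.8457 - 7)/(2*6) = -0.1795
f*(4.8457) = (y-b)^2/(4a) = (4.8457 - 7)^2/(4*6)
= 4.641/24 = 0.1934


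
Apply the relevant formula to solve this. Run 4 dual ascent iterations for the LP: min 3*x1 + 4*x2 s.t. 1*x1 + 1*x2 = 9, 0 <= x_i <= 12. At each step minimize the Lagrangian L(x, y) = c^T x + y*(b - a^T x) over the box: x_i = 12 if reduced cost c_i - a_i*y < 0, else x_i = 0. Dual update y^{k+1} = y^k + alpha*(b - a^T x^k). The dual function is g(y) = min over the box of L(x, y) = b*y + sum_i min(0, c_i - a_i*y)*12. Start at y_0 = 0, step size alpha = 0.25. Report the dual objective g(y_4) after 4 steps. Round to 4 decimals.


Dual ascent for LP: min 3*x1 + 4*x2, 1*x1 + 1*x2 = 9, 0 <= x_i <= 12
Step 1: y^k = 0.0, reduced costs: (3.0, 4.0)
  x^k = (0.0, 0.0), subgradient = b - a^T x = 9.0
  y^{k+1} = 0.0 + 0.25*9.0 = 2.25
Step 2: y^k = 2.25, reduced costs: (0.75, 1.75)
  x^k = (0.0, 0.0), subgradient = b - a^T x = 9.0
  y^{k+1} = 2.25 + 0.25*9.0 = 4.5
Step 3: y^k = 4.5, reduced costs: (-1.5, -0.5)
  x^k = (12.0, 12.0), subgradient = b - a^T x = -15.0
  y^{k+1} = 4.5 + 0.25*-15.0 = 0.75
Step 4: y^k = 0.75, reduced costs: (2.25, 3.25)
  x^k = (0.0, 0.0), subgradient = b - a^T x = 9.0
  y^{k+1} = 0.75 + 0.25*9.0 = 3.0
Dual objective at y_4 = 3.0: reduced costs (0.0, 1.0), box minimizer x = (0.0, 0.0)
g(y_4) = b*y + (c1 - a1*y)*x1 + (c2 - a2*y)*x2 = 9*3.0 + 0.0*0.0 + 1.0*0.0 = 27.0 + 0.0 + 0.0 = 27.0


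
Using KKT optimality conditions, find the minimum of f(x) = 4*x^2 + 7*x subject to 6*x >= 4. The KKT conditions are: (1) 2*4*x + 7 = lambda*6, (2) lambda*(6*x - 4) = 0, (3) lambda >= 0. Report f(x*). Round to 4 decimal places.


Step 1: Try lambda = 0 (constraint inactive).
x_unc = -7/(2*4) = -0.875
Check: 6*-0.875 = -5.25 < 4 -- violated!
Step 2: Constraint must be active: 6*x = 4
x* = 4/6 = 2/3 = 0.6667 (rounded; the exact value 2/3 is used below)
lambda = (2*4*(2/3) + 7)/6 = 2.0556
Step 3: Compute optimal value.
f(x*) = 4*(2/3)^2 + 7*(2/3) = 6.4444


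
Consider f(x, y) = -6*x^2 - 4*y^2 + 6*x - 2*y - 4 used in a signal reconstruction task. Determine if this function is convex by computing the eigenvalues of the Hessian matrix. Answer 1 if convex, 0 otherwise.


The Hessian of f(x,y) = -6*x^2 - 4*y^2 + 6*x - 2*y - 4 is:
H = [[-12, 0], [0, -8]]
Trace = -12 - 8 = -20
Determinant = -12*-8 - (0)^2 = 96
Discriminant = (-20)^2 - 4*96 = 16.0
Eigenvalues: lambda_1 = -12.0, lambda_2 = -8.0
The function is not convex.

0


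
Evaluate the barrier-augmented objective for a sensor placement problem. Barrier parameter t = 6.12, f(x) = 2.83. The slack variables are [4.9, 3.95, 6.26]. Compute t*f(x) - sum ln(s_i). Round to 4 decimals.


Step 1: Compute log-barrier.
ln values: [1.5892, 1.3737, 1.8342]
phi = -(1.5892 + 1.3737 + 1.8342) = -4.7971
Step 2: Compute augmented objective.
t*f(x) = 6.12*2.83 = 17.3196
Total = 17.3196 - 4.7971 = 12.5225


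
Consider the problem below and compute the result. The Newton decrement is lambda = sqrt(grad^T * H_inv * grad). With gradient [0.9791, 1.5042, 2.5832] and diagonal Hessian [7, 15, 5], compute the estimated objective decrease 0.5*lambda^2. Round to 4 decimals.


Step 1: H is diagonal, so H^(-1) * g = [0.1399, 0.1003, 0.5166].
Step 2: g^T H^(-1) g = sum_i g_i^2 / H_ii
  = (0.9791)^2/7 + (1.5042)^2/15 + (2.5832)^2/5
  = 0.1369 + 0.1508 + 1.3346 = 1.6224
Step 3: Objective decrease = 0.5 * g^T H^(-1) g = 0.8112


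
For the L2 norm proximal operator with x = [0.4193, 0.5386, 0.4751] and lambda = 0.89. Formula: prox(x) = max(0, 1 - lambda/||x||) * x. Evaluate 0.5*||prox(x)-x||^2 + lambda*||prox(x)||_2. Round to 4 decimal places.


Step 1: Compute ||x||.
||x|| = 0.8316
Step 2: Compute scaling factor.
scale = max(0, 1 - 0.89/0.8316) = 0.0
Step 3: prox(x) = [0.0, 0.0, 0.0]
||prox(x)|| = 0.0
Step 4: Proximal objective.
0.5*||prox-x||^2 = 0.3458
lambda*||prox|| = 0.0
Total = 0.3458


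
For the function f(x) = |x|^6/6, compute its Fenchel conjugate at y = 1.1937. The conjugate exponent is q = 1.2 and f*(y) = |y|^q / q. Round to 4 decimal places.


The conjugate exponent q satisfies 1/p + 1/q = 1.
p = 6, so q = 6/(6 - 1) = 1.2
|y|^q = 1.1937^1.2 = 1.2367
f*(1.1937) = 1.2367 / 1.2 = 1.0306


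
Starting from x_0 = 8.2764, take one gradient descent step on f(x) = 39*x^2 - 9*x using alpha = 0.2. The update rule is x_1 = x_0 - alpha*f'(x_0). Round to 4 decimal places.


We compute the gradient at x_0 and apply the update.
f'(x) = 78*x - 9
f'(8.2764) = 78*8.2764 - 9 = 636.5592
x_1 = 8.2764 - 0.2*636.5592 = -119.0354


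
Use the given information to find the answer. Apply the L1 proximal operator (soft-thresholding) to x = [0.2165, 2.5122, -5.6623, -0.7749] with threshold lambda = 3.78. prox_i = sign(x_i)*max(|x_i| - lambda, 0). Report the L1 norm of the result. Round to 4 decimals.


Soft-thresholding with lambda = 3.78:
prox(0.2165) = sign(0.2165)*max(|0.2165| - 3.78, 0) = 0.0
prox(2.5122) = sign(2.5122)*max(|2.5122| - 3.78, 0) = 0.0
prox(-5.6623) = sign(-5.6623)*max(|-5.6623| - 3.78, 0) = -1.8823
prox(-0.7749) = sign(-0.7749)*max(|-0.7749| - 3.78, 0) = 0.0
prox(x) = [0.0, 0.0, -1.8823, 0.0]
||prox(x)||_1 = 0.0 + 0.0 + 1.8823 + 0.0 = 1.8823


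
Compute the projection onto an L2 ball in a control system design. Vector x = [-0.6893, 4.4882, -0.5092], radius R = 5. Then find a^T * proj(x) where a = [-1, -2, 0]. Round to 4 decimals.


Step 1: Compute ||x|| (intermediates to 6 decimals).
||x|| = sqrt((-0.6893)^2 + 4.4882^2 + (-0.5092)^2) = 4.569284
Step 2: Project.
Since ||x|| <= R, proj = x (no scaling needed).
proj(x) = [-0.6893, 4.4882, -0.5092]
Step 3: Dot product.
a^T * proj(x) = -1*(-0.6893) - 2*4.4882 + 0*(-0.5092) = -8.2871


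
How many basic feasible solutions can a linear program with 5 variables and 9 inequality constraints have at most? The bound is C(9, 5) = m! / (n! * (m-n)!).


Each vertex corresponds to some choice of n active constraints out of m, so the number of vertices is at most C(m, n) = m! / (n!(m-n)!).
m = 9, n = 5
Numerator: 9 * 8 * 7 * 6 * 5
Denominator: 5! = 120
C(9, 5) = 126


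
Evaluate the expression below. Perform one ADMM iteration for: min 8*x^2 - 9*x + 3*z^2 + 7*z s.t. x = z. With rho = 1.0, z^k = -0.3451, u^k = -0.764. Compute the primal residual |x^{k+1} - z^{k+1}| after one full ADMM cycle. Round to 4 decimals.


ADMM iteration with rho = 1.0, z^k = -0.3451, u^k = -0.764
Step 1: x-update.
Minimize 8*x^2 - 9*x + (1.0/2)*(x + 0.3451 - 0.764)^2
FOC: (2*8 + 1.0)*x = 9 + 1.0*(-0.3451 + 0.764)
x^{k+1} = 0.5541
Step 2: z-update.
Minimize 3*z^2 + 7*z + (1.0/2)*(0.5541 - z - 0.764)^2
FOC: (2*3 + 1.0)*z = -7 + 1.0*(0.5541 - 0.764)
z^{k+1} = -1.03
Step 3: u-update.
u^{k+1} = -0.764 + 0.5541 + 1.03 = 0.82
Step 4: Primal residual = |0.5541 + 1.03| = 1.584


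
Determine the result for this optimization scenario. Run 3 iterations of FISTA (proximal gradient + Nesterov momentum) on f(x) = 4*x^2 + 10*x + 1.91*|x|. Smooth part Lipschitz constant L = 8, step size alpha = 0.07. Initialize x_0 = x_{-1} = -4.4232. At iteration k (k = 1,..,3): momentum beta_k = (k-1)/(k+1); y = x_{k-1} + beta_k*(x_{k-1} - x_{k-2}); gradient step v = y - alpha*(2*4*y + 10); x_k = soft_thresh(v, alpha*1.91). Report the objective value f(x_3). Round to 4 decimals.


FISTA on f(x) = 4*x^2 + 10*x + 1.91*|x|
L = 8, alpha = 0.07
Iteration 1: beta = 0.0, y = -4.4232 + 0.0*(-4.4232 + 4.4232) = -4.4232
  grad(y) = -25.3856, v = y - alpha*grad = -2.6462
  prox(v) = soft_thresh(-2.6462, 0.1337) = -2.5125
Iteration 2: beta = 0.3333, y = -2.5125 + 0.3333*(-2.5125 + 4.4232) = -1.8756
  grad(y) = -5.0049, v = y - alpha*grad = -1.5253
  prox(v) = soft_thresh(-1.5253, 0.1337) = -1.3916
Iteration 3: beta = 0.5, y = -1.3916 + 0.5*(-1.3916 + 2.5125) = -0.8311
  grad(y) = 3.3512, v = y - alpha*grad = -1.0657
  prox(v) = soft_thresh(-1.0657, 0.1337) = -0.932
f(x_3) = 4*(-0.932)^2 + 10*(-0.932) + 1.91*|-0.932| = -4.0654


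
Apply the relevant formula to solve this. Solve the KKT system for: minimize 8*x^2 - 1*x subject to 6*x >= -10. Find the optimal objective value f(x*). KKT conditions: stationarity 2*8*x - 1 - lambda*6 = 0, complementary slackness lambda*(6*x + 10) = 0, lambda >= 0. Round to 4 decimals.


Step 1: Try lambda = 0 (constraint inactive).
Stationarity: 2*8*x - 1 = 0
x* = 1/(2*8) = 0.0625
Check constraint: 6*0.0625 = 0.375 >= -10 -- satisfied.
Step 2: Compute optimal value.
f(x*) = 8*0.0625^2 - 1*0.0625 = -0.0313


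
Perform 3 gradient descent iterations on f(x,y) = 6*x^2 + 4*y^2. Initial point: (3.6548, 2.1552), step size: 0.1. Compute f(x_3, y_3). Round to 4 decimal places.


Gradient descent on f(x,y) = 6*x^2 + 4*y^2.
Starting point: (3.6548, 2.1552), alpha = 0.1
Step 1: grad_x = 2*6*3.6548 = 43.8576, grad_y = 2*4*2.1552 = 17.2416
  x_1 = 3.6548 - 0.1*43.8576 = -0.731
  y_1 = 2.1552 - 0.1*17.2416 = 0.431
Step 2: grad_x = 2*6*-0.731 = -8.7715, grad_y = 2*4*0.431 = 3.4483
  x_2 = -0.731 - 0.1*-8.7715 = 0.1462
  y_2 = 0.431 - 0.1*3.4483 = 0.0862
Step 3: grad_x = 2*6*0.1462 = 1.7543, grad_y = 2*4*0.0862 = 0.6897
  x_3 = 0.1462 - 0.1*1.7543 = -0.0292
  y_3 = 0.0862 - 0.1*0.6897 = 0.0172
f(-0.0292, 0.0172) = 6*(-0.0292)^2 + 4*0.0172^2 = 0.0063


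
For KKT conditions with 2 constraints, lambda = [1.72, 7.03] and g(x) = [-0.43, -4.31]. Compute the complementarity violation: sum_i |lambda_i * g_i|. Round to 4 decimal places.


KKT complementary slackness check:
lambda_1 * g_1 = 1.72 * -0.43 = -0.7396
lambda_2 * g_2 = 7.03 * -4.31 = -30.2993
Total violation = 0.7396 + 30.2993 = 31.0389


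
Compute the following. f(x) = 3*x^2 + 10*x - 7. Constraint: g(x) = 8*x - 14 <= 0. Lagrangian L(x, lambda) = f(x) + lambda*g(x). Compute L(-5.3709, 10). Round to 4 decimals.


Step 1: Evaluate f(x).
f(-5.3709) = 3*(-5.3709)^2 + 10*(-5.3709) - 7 = 25.8307
Step 2: Evaluate g(x).
g(-5.3709) = 8*-5.3709 - 14 = -56.9672
Step 3: Compute Lagrangian.
L = 25.8307 + 10*-56.9672 = -543.8413


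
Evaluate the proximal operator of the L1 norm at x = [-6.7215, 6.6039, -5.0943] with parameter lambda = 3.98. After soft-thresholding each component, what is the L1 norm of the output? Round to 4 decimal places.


Soft-thresholding with lambda = 3.98:
prox(-6.7215) = sign(-6.7215)*max(|-6.7215| - 3.98, 0) = -2.7415
prox(6.6039) = sign(6.6039)*max(|6.6039| - 3.98, 0) = 2.6239
prox(-5.0943) = sign(-5.0943)*max(|-5.0943| - 3.98, 0) = -1.1143
prox(x) = [-2.7415, 2.6239, -1.1143]
||prox(x)||_1 = 2.7415 + 2.6239 + 1.1143 = 6.4797


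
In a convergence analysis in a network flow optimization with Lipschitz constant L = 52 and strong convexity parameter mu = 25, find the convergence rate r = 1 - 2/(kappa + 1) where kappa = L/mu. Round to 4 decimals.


Step 1: Compute the condition number.
kappa = L/mu = 52/25 = 2.08
Step 2: Compute the convergence rate.
r = 1 - 2/(kappa + 1) = 1 - 2*mu/(L + mu) = (L - mu)/(L + mu) = 27/77 = 0.3506


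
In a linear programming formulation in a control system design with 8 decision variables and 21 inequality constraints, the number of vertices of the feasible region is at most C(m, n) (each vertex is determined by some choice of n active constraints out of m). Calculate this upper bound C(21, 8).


Each vertex corresponds to some choice of n active constraints out of m, so the number of vertices is at most C(m, n) = m! / (n!(m-n)!).
m = 21, n = 8
Numerator: 21 * 20 * 19 * 18 * 17 * 16 * 15 * 14
Denominator: 8! = 40320
C(21, 8) = 203490


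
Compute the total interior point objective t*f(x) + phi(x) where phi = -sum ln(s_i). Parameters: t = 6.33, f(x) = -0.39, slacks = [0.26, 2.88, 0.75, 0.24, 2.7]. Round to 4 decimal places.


Step 1: Compute log-barrier.
ln values: [-1.3471, 1.0578, -0.2877, -1.4271, 0.9933]
phi = -(-1.3471 + 1.0578 - 0.2877 - 1.4271 + 0.9933) = 1.0108
Step 2: Compute augmented objective.
t*f(x) = 6.33*-0.39 = -2.4687
Total = -2.4687 + 1.0108 = -1.4579


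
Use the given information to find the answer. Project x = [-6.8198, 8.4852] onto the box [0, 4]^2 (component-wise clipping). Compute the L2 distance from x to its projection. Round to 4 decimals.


Project each component onto [0, 4].
clip(-6.8198) = 0.0, clip(8.4852) = 4.0
Projection = [0.0, 4.0]
Squared diffs: [46.5097, 20.117]
Distance = sqrt(66.6267) = 8.1625


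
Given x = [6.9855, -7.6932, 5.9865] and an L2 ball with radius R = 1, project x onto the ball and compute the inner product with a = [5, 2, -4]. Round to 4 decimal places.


Step 1: Compute ||x|| (intermediates to 6 decimals).
||x|| = sqrt(6.9855^2 + (-7.6932)^2 + 5.9865^2) = 11.992528
Step 2: Project.
Since ||x|| > R, scale = R/||x|| = 1/11.992528 = 0.083385, proj(x) = scale * x
proj(x) = [0.582486, -0.641497, 0.499184]
Step 3: Dot product.
a^T * proj(x) = 5*0.582486 + 2*(-0.641497) - 4*0.499184 = -0.3673


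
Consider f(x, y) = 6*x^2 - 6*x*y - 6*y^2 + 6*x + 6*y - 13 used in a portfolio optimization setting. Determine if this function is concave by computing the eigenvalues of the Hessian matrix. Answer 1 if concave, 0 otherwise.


The Hessian of f(x,y) = 6*x^2 - 6*x*y - 6*y^2 + 6*x + 6*y - 13 is:
H = [[12, -6], [-6, -12]]
Trace = 12 - 12 = 0
Determinant = 12*-12 - (-6)^2 = -180
Discriminant = (0)^2 - 4*-180 = 720.0
Eigenvalues: lambda_1 = -13.4164, lambda_2 = 13.4164
The function is not concave.

0


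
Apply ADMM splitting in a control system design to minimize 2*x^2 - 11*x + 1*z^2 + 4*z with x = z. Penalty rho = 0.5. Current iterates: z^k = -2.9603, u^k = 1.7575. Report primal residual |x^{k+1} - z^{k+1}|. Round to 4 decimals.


ADMM iteration with rho = 0.5, z^k = -2.9603, u^k = 1.7575
Step 1: x-update.
Minimize 2*x^2 - 11*x + (0.5/2)*(x + 2.9603 + 1.7575)^2
FOC: (2*2 + 0.5)*x = 11 + 0.5*(-2.9603 - 1.7575)
x^{k+1} = 1.9202
Step 2: z-update.
Minimize 1*z^2 + 4*z + (0.5/2)*(1.9202 - z + 1.7575)^2
FOC: (2*1 + 0.5)*z = -4 + 0.5*(1.9202 + 1.7575)
z^{k+1} = -0.8645
Step 3: u-update.
u^{k+1} = 1.7575 + 1.9202 + 0.8645 = 4.5422
Step 4: Primal residual = |1.9202 + 0.8645| = 2.7847


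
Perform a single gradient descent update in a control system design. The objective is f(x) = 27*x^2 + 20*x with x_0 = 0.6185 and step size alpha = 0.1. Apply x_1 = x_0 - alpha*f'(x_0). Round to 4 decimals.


We compute the gradient at x_0 and apply the update.
f'(x) = 54*x + 20
f'(0.6185) = 54*0.6185 + 20 = 53.399
x_1 = 0.6185 - 0.1*53.399 = -4.7214


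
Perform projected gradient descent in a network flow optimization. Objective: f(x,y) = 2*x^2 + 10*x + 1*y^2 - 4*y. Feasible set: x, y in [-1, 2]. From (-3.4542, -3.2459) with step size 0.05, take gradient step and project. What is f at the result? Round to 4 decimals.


Step 1: Compute gradient at (-3.4542, -3.2459).
grad_x = 2*2*-3.4542 + 10 = -3.8168
grad_y = 2*1*-3.2459 - 4 = -10.4918
Step 2: Gradient step.
x_raw = -3.4542 - 0.05*-3.8168 = -3.2634
y_raw = -3.2459 - 0.05*-10.4918 = -2.7213
Step 3: Project onto [-1, 2].
x_proj = clip(-3.2634) = -1.0
y_proj = clip(-2.7213) = -1.0
Step 4: Evaluate f.
f(-1.0, -1.0) = -3.0


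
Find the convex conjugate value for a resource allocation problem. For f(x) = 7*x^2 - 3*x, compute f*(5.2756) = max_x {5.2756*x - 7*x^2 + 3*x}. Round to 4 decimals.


f*(y) = sup_x {y*x - a*x^2 - b*x} = sup_x {(y-b)*x - a*x^2}
FOC: (y - b) - 2a*x = 0 => x* = (y - b)/(2a)
x* = (5.2756 + 3)/(2*7) = 0.5911
f*(5.2756) = (y-b)^2/(4a) = (5.2756 + 3)^2/(4*7)
= 68.4856/28 = 2.4459


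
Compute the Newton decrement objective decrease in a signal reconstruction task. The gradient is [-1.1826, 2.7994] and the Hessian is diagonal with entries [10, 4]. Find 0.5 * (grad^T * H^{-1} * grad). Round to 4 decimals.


Step 1: H is diagonal, so H^(-1) * g = [-0.1183, 0.6999].
Step 2: g^T H^(-1) g = sum_i g_i^2 / H_ii
  = (-1.1826)^2/10 + (2.7994)^2/4
  = 0.1399 + 1.9592 = 2.099
Step 3: Objective decrease = 0.5 * g^T H^(-1) g = 1.0495


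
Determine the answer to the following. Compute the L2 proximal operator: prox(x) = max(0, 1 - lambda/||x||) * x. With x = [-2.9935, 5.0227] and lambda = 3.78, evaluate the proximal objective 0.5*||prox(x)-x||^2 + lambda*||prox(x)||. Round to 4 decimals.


Step 1: Compute ||x||.
||x|| = 5.8471
Step 2: Compute scaling factor.
scale = max(0, 1 - 3.78/5.8471) = 0.3535
Step 3: prox(x) = [-1.0583, 1.7757]
||prox(x)|| = 2.0671
Step 4: Proximal objective.
0.5*||prox-x||^2 = 7.1442
lambda*||prox|| = 7.8136
Total = 14.9578


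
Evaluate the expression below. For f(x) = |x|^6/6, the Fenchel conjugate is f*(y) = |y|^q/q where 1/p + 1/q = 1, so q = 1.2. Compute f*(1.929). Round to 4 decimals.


The conjugate exponent q satisfies 1/p + 1/q = 1.
p = 6, so q = 6/(6 - 1) = 1.2
|y|^q = 1.929^1.2 = 2.1999
f*(1.929) = 2.1999 / 1.2 = 1.8332


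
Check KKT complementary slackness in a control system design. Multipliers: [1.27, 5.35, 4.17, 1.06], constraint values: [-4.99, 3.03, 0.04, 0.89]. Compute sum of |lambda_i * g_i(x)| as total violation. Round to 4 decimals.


KKT complementary slackness check:
lambda_1 * g_1 = 1.27 * -4.99 = -6.3373
lambda_2 * g_2 = 5.35 * 3.03 = 16.2105
lambda_3 * g_3 = 4.17 * 0.04 = 0.1668
lambda_4 * g_4 = 1.06 * 0.89 = 0.9434
Total violation = 6.3373 + 16.2105 + 0.1668 + 0.9434 = 23.658


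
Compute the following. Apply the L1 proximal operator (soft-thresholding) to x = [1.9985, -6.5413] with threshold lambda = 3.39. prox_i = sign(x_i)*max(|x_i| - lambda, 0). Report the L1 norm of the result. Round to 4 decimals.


Soft-thresholding with lambda = 3.39:
prox(1.9985) = sign(1.9985)*max(|1.9985| - 3.39, 0) = 0.0
prox(-6.5413) = sign(-6.5413)*max(|-6.5413| - 3.39, 0) = -3.1513
prox(x) = [0.0, -3.1513]
||prox(x)||_1 = 0.0 + 3.1513 = 3.1513


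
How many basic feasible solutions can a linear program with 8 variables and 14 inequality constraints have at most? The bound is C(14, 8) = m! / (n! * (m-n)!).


Each vertex corresponds to some choice of n active constraints out of m, so the number of vertices is at most C(m, n) = m! / (n!(m-n)!).
m = 14, n = 8
Numerator: 14 * 13 * 12 * 11 * 10 * 9 * 8 * 7
Denominator: 8! = 40320
C(14, 8) = 3003
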